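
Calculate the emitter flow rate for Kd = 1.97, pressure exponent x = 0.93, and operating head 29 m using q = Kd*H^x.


q = Kd * H^x = 1.97 * 29^0.93 = 1.97 * 22.910266

45.1332 L/h


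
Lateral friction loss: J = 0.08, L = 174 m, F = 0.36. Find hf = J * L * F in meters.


hf = J * L * F = 0.08 * 174 * 0.36 = 5.0112 m

5.0112 m


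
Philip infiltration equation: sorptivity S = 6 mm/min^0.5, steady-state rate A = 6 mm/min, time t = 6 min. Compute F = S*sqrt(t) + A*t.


F = S*sqrt(t) + A*t
F = 6*sqrt(6) + 6*6
F = 6*2.449490 + 36

50.6969 mm


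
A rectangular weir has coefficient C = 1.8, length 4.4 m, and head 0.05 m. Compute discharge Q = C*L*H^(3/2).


Q = C * L * H^(3/2) = 1.8 * 4.4 * 0.05^1.5 = 1.8 * 4.4 * 0.011180

0.0885 m^3/s


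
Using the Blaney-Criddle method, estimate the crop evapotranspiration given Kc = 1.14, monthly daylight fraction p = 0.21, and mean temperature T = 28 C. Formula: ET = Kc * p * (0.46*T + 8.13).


ET = Kc * p * (0.46*T + 8.13)
ET = 1.14 * 0.21 * (0.46*28 + 8.13)
ET = 1.14 * 0.21 * 21.0100

5.0298 mm/day


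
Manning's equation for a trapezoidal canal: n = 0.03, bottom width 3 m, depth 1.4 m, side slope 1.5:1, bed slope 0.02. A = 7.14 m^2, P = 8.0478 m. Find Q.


R = A/P = 7.14/8.0478 = 0.887199
Q = (1/0.03) * 7.14 * 0.887199^(2/3) * 0.02^0.5

31.0770 m^3/s


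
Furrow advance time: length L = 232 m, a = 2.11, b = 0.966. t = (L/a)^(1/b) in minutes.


t = (L/a)^(1/b)
t = (232/2.11)^(1/0.966)
t = 109.952607^(1/0.966)

129.7326 min


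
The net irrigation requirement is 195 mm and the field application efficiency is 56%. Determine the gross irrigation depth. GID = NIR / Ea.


Ea = 56% = 0.56
GID = NIR / Ea = 195 / 0.56 = 348.2143 mm

348.2143 mm


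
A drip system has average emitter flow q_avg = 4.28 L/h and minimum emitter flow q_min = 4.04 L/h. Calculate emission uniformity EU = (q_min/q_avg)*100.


EU = (q_min/q_avg)*100 = (4.04/4.28)*100 = 94.3925%

94.3925 %


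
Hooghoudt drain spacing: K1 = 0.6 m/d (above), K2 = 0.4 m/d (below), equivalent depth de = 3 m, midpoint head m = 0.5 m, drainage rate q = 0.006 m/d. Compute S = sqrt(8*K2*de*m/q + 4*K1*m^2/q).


S^2 = 8*K2*de*m/q + 4*K1*m^2/q
S^2 = 8*0.4*3*0.5/0.006 + 4*0.6*0.5^2/0.006
S = sqrt(900.0000)

30.0000 m


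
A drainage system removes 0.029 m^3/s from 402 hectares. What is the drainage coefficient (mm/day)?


DC = Q * 86400 / (A * 10000) * 1000
DC = 0.029 * 86400 / (402 * 10000) * 1000
DC = 2505600.0000 / 4020000

0.6233 mm/day


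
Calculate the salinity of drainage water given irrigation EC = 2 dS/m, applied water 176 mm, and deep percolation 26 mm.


EC_dw = EC_iw * D_iw / D_dw
EC_dw = 2 * 176 / 26
EC_dw = 352 / 26

13.5385 dS/m


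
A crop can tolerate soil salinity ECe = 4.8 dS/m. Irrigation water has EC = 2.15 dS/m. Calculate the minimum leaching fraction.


LR = ECiw / (5*ECe - ECiw)
LR = 2.15 / (5*4.8 - 2.15)
LR = 2.15 / 21.8500

0.0984


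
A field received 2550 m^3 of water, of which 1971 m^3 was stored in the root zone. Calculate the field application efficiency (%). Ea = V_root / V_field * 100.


Ea = V_root / V_field * 100 = 1971 / 2550 * 100 = 77.2941%

77.2941 %


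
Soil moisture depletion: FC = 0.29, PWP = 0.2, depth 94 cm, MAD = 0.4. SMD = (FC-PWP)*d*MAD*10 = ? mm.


SMD = (FC - PWP) * d * MAD * 10
SMD = (0.29 - 0.2) * 94 * 0.4 * 10
SMD = 0.0900 * 94 * 0.4 * 10

33.8400 mm


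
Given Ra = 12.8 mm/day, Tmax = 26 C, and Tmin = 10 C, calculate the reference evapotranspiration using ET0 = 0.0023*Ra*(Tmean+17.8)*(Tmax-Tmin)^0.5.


Tmean = (Tmax + Tmin)/2 = (26 + 10)/2 = 18.0
ET0 = 0.0023 * 12.8 * (18.0 + 17.8) * sqrt(26 - 10)
ET0 = 0.0023 * 12.8 * 35.8 * 4.000000

4.2158 mm/day


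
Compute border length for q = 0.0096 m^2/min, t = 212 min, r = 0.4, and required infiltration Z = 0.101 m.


L = q*t/((1+r)*Z)
L = 0.0096*212/((1+0.4)*0.101)
L = 2.0352/0.1414

14.3932 m


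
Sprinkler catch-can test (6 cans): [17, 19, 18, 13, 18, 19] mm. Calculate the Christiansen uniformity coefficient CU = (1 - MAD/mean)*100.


mean = 17.333333 mm
MAD = 1.555556 mm
CU = (1 - 1.555556/17.333333)*100

91.0256 %


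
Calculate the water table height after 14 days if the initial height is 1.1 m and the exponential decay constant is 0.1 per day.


m = m0 * exp(-k*t)
m = 1.1 * exp(-0.1 * 14)
m = 1.1 * exp(-1.4000)

0.2713 m


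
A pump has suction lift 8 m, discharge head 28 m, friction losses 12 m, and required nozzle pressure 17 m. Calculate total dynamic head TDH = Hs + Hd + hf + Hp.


TDH = Hs + Hd + hf + Hp = 8 + 28 + 12 + 17 = 65

65 m


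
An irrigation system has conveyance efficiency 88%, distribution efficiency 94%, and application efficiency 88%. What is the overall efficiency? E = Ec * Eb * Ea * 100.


Ec = 0.88, Eb = 0.94, Ea = 0.88
E = 0.88 * 0.94 * 0.88 * 100 = 72.7936%

72.7936 %


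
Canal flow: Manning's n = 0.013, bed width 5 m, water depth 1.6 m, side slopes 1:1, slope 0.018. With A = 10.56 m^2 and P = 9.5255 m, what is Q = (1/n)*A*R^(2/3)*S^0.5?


R = A/P = 10.56/9.5255 = 1.108603
Q = (1/0.013) * 10.56 * 1.108603^(2/3) * 0.018^0.5

116.7367 m^3/s


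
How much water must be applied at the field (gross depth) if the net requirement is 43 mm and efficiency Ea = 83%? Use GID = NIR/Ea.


Ea = 83% = 0.83
GID = NIR / Ea = 43 / 0.83 = 51.8072 mm

51.8072 mm


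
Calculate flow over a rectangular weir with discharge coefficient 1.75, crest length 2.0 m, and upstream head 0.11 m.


Q = C * L * H^(3/2) = 1.75 * 2.0 * 0.11^1.5 = 1.75 * 2.0 * 0.036483

0.1277 m^3/s


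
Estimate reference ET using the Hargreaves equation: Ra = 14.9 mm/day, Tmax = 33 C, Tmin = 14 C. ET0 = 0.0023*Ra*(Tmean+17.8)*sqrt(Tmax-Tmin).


Tmean = (Tmax + Tmin)/2 = (33 + 14)/2 = 23.5
ET0 = 0.0023 * 14.9 * (23.5 + 17.8) * sqrt(33 - 14)
ET0 = 0.0023 * 14.9 * 41.3 * 4.358899

6.1694 mm/day


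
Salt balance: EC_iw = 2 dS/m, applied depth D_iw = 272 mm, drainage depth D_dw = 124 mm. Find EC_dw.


EC_dw = EC_iw * D_iw / D_dw
EC_dw = 2 * 272 / 124
EC_dw = 544 / 124

4.3871 dS/m


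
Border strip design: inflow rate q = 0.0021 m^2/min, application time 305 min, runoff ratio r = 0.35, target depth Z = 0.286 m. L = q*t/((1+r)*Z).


L = q*t/((1+r)*Z)
L = 0.0021*305/((1+0.35)*0.286)
L = 0.6405/0.3861

1.6589 m


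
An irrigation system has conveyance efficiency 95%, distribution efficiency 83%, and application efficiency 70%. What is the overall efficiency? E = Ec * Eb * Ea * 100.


Ec = 0.95, Eb = 0.83, Ea = 0.7
E = 0.95 * 0.83 * 0.7 * 100 = 55.1950%

55.1950 %


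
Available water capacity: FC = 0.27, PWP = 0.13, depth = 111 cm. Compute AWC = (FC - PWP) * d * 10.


AWC = (FC - PWP) * d * 10
AWC = (0.27 - 0.13) * 111 * 10
AWC = 0.1400 * 111 * 10

155.4000 mm


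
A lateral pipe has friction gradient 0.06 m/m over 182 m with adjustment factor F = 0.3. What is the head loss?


hf = J * L * F = 0.06 * 182 * 0.3 = 3.2760 m

3.2760 m


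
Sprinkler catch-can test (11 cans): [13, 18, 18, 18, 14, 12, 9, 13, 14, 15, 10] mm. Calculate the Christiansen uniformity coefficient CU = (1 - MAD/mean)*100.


mean = 14.000000 mm
MAD = 2.363636 mm
CU = (1 - 2.363636/14.000000)*100

83.1169 %


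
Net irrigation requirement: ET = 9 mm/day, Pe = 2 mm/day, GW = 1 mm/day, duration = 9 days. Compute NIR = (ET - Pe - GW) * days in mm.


Daily deficit = ET - Pe - GW = 9 - 2 - 1 = 6 mm/day
NIR = 6 * 9 = 54 mm

54.0000 mm


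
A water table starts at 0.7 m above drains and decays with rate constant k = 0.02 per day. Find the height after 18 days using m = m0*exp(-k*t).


m = m0 * exp(-k*t)
m = 0.7 * exp(-0.02 * 18)
m = 0.7 * exp(-0.3600)

0.4884 m


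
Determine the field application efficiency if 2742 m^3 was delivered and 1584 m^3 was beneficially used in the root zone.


Ea = V_root / V_field * 100 = 1584 / 2742 * 100 = 57.7681%

57.7681 %


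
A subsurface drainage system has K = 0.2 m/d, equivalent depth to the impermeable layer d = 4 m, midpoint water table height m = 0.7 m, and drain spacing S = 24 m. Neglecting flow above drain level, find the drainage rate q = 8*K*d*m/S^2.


q = 8*K*d*m/S^2
q = 8*0.2*4*0.7/24^2
q = 4.4800 / 576

0.0078 m/d


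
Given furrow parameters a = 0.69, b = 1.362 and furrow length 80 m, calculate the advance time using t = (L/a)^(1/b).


t = (L/a)^(1/b)
t = (80/0.69)^(1/1.362)
t = 115.942029^(1/1.362)

32.7790 min


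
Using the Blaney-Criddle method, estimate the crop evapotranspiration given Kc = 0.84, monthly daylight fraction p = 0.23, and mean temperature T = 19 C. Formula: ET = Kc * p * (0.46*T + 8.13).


ET = Kc * p * (0.46*T + 8.13)
ET = 0.84 * 0.23 * (0.46*19 + 8.13)
ET = 0.84 * 0.23 * 16.8700

3.2593 mm/day


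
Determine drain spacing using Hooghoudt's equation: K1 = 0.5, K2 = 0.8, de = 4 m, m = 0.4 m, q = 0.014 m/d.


S^2 = 8*K2*de*m/q + 4*K1*m^2/q
S^2 = 8*0.8*4*0.4/0.014 + 4*0.5*0.4^2/0.014
S = sqrt(754.2857)

27.4643 m


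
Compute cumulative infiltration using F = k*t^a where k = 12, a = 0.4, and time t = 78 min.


F = k * t^a = 12 * 78^0.4
F = 12 * 5.712653

68.5518 mm


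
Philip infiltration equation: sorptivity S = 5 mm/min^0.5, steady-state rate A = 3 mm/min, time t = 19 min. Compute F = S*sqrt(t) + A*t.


F = S*sqrt(t) + A*t
F = 5*sqrt(19) + 3*19
F = 5*4.358899 + 57

78.7945 mm


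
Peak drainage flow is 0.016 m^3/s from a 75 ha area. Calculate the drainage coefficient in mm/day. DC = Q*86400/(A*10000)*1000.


DC = Q * 86400 / (A * 10000) * 1000
DC = 0.016 * 86400 / (75 * 10000) * 1000
DC = 1382400.0000 / 750000

1.8432 mm/day


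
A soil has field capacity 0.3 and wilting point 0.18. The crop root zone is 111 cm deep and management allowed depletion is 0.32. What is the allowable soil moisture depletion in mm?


SMD = (FC - PWP) * d * MAD * 10
SMD = (0.3 - 0.18) * 111 * 0.32 * 10
SMD = 0.1200 * 111 * 0.32 * 10

42.6240 mm


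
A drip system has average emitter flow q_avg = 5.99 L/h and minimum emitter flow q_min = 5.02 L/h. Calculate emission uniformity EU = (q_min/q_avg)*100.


EU = (q_min/q_avg)*100 = (5.02/5.99)*100 = 83.8063%

83.8063 %


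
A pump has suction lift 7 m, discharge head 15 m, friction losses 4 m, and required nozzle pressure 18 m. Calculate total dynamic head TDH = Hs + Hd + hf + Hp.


TDH = Hs + Hd + hf + Hp = 7 + 15 + 4 + 18 = 44

44 m


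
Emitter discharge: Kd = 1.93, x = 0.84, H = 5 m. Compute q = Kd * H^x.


q = Kd * H^x = 1.93 * 5^0.84 = 1.93 * 3.864869

7.4592 L/h


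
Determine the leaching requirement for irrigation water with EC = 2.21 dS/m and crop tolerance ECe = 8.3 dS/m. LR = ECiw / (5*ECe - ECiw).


LR = ECiw / (5*ECe - ECiw)
LR = 2.21 / (5*8.3 - 2.21)
LR = 2.21 / 39.2900

0.0562


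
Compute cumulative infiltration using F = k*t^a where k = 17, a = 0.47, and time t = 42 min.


F = k * t^a = 17 * 42^0.47
F = 17 * 5.793315

98.4864 mm


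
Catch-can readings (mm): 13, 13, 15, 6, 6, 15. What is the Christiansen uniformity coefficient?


mean = 11.333333 mm
MAD = 3.555556 mm
CU = (1 - 3.555556/11.333333)*100

68.6274 %


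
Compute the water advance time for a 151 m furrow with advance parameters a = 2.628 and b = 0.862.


t = (L/a)^(1/b)
t = (151/2.628)^(1/0.862)
t = 57.458143^(1/0.862)

109.9034 min


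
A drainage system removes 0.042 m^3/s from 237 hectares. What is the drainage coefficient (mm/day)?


DC = Q * 86400 / (A * 10000) * 1000
DC = 0.042 * 86400 / (237 * 10000) * 1000
DC = 3628800.0000 / 2370000

1.5311 mm/day


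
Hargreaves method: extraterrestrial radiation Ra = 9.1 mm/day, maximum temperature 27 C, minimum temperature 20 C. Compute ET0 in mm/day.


Tmean = (Tmax + Tmin)/2 = (27 + 20)/2 = 23.5
ET0 = 0.0023 * 9.1 * (23.5 + 17.8) * sqrt(27 - 20)
ET0 = 0.0023 * 9.1 * 41.3 * 2.645751

2.2870 mm/day


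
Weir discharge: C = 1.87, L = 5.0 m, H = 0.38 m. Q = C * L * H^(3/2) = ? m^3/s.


Q = C * L * H^(3/2) = 1.87 * 5.0 * 0.38^1.5 = 1.87 * 5.0 * 0.234248

2.1902 m^3/s


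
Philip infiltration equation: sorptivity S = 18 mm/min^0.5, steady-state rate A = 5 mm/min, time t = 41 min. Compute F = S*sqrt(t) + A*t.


F = S*sqrt(t) + A*t
F = 18*sqrt(41) + 5*41
F = 18*6.403124 + 205

320.2562 mm


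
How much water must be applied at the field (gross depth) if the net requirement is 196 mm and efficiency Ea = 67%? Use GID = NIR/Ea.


Ea = 67% = 0.67
GID = NIR / Ea = 196 / 0.67 = 292.5373 mm

292.5373 mm


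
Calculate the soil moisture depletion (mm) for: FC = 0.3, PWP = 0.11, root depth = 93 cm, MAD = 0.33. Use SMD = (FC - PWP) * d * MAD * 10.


SMD = (FC - PWP) * d * MAD * 10
SMD = (0.3 - 0.11) * 93 * 0.33 * 10
SMD = 0.1900 * 93 * 0.33 * 10

58.3110 mm


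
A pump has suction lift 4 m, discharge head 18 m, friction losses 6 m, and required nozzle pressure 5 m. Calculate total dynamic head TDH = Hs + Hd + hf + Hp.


TDH = Hs + Hd + hf + Hp = 4 + 18 + 6 + 5 = 33

33 m


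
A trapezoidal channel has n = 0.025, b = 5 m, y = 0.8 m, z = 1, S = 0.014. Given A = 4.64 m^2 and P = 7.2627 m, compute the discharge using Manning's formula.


R = A/P = 4.64/7.2627 = 0.638881
Q = (1/0.025) * 4.64 * 0.638881^(2/3) * 0.014^0.5

16.2900 m^3/s


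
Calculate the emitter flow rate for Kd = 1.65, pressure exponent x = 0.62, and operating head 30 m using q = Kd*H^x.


q = Kd * H^x = 1.65 * 30^0.62 = 1.65 * 8.237875

13.5925 L/h


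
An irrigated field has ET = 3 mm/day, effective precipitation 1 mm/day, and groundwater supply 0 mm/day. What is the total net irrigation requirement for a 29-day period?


Daily deficit = ET - Pe - GW = 3 - 1 - 0 = 2 mm/day
NIR = 2 * 29 = 58 mm

58.0000 mm


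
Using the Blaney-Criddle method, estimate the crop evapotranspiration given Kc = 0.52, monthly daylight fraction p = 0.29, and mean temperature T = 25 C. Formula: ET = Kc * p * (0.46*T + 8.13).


ET = Kc * p * (0.46*T + 8.13)
ET = 0.52 * 0.29 * (0.46*25 + 8.13)
ET = 0.52 * 0.29 * 19.6300

2.9602 mm/day


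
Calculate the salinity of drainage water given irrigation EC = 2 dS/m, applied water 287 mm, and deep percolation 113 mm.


EC_dw = EC_iw * D_iw / D_dw
EC_dw = 2 * 287 / 113
EC_dw = 574 / 113

5.0796 dS/m


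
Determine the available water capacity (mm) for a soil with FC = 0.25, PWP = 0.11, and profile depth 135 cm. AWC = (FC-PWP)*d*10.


AWC = (FC - PWP) * d * 10
AWC = (0.25 - 0.11) * 135 * 10
AWC = 0.1400 * 135 * 10

189.0000 mm


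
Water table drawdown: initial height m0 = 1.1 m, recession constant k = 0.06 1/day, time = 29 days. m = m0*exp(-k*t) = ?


m = m0 * exp(-k*t)
m = 1.1 * exp(-0.06 * 29)
m = 1.1 * exp(-1.7400)

0.1931 m


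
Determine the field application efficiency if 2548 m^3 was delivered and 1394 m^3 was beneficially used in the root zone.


Ea = V_root / V_field * 100 = 1394 / 2548 * 100 = 54.7096%

54.7096 %


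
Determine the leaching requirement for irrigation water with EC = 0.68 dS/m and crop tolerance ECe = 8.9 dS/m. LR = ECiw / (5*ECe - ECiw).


LR = ECiw / (5*ECe - ECiw)
LR = 0.68 / (5*8.9 - 0.68)
LR = 0.68 / 43.8200

0.0155


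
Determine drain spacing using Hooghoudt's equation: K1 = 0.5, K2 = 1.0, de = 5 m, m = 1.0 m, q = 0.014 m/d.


S^2 = 8*K2*de*m/q + 4*K1*m^2/q
S^2 = 8*1.0*5*1.0/0.014 + 4*0.5*1.0^2/0.014
S = sqrt(3000.0000)

54.7723 m


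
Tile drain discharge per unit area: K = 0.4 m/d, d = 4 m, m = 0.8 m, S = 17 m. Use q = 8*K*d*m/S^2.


q = 8*K*d*m/S^2
q = 8*0.4*4*0.8/17^2
q = 10.2400 / 289

0.0354 m/d


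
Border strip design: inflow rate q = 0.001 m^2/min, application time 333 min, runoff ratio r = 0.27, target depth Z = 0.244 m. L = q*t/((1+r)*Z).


L = q*t/((1+r)*Z)
L = 0.001*333/((1+0.27)*0.244)
L = 0.333/0.30988

1.0746 m


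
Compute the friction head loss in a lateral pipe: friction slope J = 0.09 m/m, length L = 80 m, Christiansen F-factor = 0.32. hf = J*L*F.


hf = J * L * F = 0.09 * 80 * 0.32 = 2.3040 m

2.3040 m


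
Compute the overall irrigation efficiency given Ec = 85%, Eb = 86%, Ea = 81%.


Ec = 0.85, Eb = 0.86, Ea = 0.81
E = 0.85 * 0.86 * 0.81 * 100 = 59.2110%

59.2110 %


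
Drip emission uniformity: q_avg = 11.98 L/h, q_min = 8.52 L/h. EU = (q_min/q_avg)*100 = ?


EU = (q_min/q_avg)*100 = (8.52/11.98)*100 = 71.1185%

71.1185 %


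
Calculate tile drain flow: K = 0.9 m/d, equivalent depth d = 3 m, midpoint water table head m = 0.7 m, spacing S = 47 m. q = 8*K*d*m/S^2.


q = 8*K*d*m/S^2
q = 8*0.9*3*0.7/47^2
q = 15.1200 / 2209

0.0068 m/d


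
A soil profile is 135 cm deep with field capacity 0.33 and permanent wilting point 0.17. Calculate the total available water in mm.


AWC = (FC - PWP) * d * 10
AWC = (0.33 - 0.17) * 135 * 10
AWC = 0.1600 * 135 * 10

216.0000 mm


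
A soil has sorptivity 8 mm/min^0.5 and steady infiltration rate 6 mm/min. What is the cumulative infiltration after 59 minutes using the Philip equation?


F = S*sqrt(t) + A*t
F = 8*sqrt(59) + 6*59
F = 8*7.681146 + 354

415.4492 mm


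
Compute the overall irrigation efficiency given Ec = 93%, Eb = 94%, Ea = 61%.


Ec = 0.93, Eb = 0.94, Ea = 0.61
E = 0.93 * 0.94 * 0.61 * 100 = 53.3262%

53.3262 %


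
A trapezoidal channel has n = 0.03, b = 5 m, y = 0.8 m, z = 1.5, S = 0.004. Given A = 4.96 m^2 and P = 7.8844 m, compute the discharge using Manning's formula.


R = A/P = 4.96/7.8844 = 0.629090
Q = (1/0.03) * 4.96 * 0.629090^(2/3) * 0.004^0.5

7.6771 m^3/s


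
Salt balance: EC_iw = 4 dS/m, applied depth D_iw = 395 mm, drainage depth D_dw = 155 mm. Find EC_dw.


EC_dw = EC_iw * D_iw / D_dw
EC_dw = 4 * 395 / 155
EC_dw = 1580 / 155

10.1935 dS/m


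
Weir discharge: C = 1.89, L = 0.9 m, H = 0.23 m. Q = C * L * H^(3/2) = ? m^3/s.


Q = C * L * H^(3/2) = 1.89 * 0.9 * 0.23^1.5 = 1.89 * 0.9 * 0.110304

0.1876 m^3/s


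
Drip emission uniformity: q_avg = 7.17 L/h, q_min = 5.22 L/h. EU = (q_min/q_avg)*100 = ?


EU = (q_min/q_avg)*100 = (5.22/7.17)*100 = 72.8033%

72.8033 %


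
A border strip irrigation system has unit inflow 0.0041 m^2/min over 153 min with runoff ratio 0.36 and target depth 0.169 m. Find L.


L = q*t/((1+r)*Z)
L = 0.0041*153/((1+0.36)*0.169)
L = 0.6273/0.22984

2.7293 m


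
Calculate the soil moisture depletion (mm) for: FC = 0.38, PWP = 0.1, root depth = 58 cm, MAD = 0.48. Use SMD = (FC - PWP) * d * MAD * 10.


SMD = (FC - PWP) * d * MAD * 10
SMD = (0.38 - 0.1) * 58 * 0.48 * 10
SMD = 0.2800 * 58 * 0.48 * 10

77.9520 mm


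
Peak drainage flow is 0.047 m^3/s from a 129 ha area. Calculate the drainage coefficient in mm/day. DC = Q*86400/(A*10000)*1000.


DC = Q * 86400 / (A * 10000) * 1000
DC = 0.047 * 86400 / (129 * 10000) * 1000
DC = 4060800.0000 / 1290000

3.1479 mm/day


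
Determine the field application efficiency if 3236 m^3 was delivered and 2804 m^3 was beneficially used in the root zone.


Ea = V_root / V_field * 100 = 2804 / 3236 * 100 = 86.6502%

86.6502 %


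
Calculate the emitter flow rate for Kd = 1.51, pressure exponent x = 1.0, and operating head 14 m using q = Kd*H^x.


q = Kd * H^x = 1.51 * 14^1.0 = 1.51 * 14.000000

21.1400 L/h


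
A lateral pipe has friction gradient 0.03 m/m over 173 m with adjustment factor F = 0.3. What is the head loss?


hf = J * L * F = 0.03 * 173 * 0.3 = 1.5570 m

1.5570 m


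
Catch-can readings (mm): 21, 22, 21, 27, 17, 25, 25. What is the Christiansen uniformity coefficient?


mean = 22.571429 mm
MAD = 2.653061 mm
CU = (1 - 2.653061/22.571429)*100

88.2459 %


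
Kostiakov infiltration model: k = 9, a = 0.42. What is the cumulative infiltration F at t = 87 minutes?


F = k * t^a = 9 * 87^0.42
F = 9 * 6.525264

58.7274 mm


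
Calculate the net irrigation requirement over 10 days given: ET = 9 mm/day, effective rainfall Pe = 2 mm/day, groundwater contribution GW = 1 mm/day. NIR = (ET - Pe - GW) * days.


Daily deficit = ET - Pe - GW = 9 - 2 - 1 = 6 mm/day
NIR = 6 * 10 = 60 mm

60.0000 mm


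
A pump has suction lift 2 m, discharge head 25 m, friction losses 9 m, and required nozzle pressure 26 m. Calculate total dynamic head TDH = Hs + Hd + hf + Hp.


TDH = Hs + Hd + hf + Hp = 2 + 25 + 9 + 26 = 62

62 m


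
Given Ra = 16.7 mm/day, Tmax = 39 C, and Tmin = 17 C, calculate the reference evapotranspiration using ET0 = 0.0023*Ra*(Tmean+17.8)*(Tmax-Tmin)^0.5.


Tmean = (Tmax + Tmin)/2 = (39 + 17)/2 = 28.0
ET0 = 0.0023 * 16.7 * (28.0 + 17.8) * sqrt(39 - 17)
ET0 = 0.0023 * 16.7 * 45.8 * 4.690416

8.2513 mm/day


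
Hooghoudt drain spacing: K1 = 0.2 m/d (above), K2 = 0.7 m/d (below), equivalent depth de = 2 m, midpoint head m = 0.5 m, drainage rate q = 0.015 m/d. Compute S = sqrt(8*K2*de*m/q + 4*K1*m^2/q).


S^2 = 8*K2*de*m/q + 4*K1*m^2/q
S^2 = 8*0.7*2*0.5/0.015 + 4*0.2*0.5^2/0.015
S = sqrt(386.6667)

19.6638 m


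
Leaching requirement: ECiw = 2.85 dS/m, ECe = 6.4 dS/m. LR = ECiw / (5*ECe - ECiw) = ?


LR = ECiw / (5*ECe - ECiw)
LR = 2.85 / (5*6.4 - 2.85)
LR = 2.85 / 29.1500

0.0978


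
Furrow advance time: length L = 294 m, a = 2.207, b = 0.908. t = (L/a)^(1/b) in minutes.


t = (L/a)^(1/b)
t = (294/2.207)^(1/0.908)
t = 133.212506^(1/0.908)

218.6791 min


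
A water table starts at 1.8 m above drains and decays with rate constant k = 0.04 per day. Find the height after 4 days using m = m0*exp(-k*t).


m = m0 * exp(-k*t)
m = 1.8 * exp(-0.04 * 4)
m = 1.8 * exp(-0.1600)

1.5339 m


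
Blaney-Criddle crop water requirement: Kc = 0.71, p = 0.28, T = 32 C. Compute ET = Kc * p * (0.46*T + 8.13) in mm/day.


ET = Kc * p * (0.46*T + 8.13)
ET = 0.71 * 0.28 * (0.46*32 + 8.13)
ET = 0.71 * 0.28 * 22.8500

4.5426 mm/day


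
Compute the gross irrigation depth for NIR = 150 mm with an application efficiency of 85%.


Ea = 85% = 0.85
GID = NIR / Ea = 150 / 0.85 = 176.4706 mm

176.4706 mm


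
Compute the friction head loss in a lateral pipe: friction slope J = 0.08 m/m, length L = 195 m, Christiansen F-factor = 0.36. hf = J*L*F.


hf = J * L * F = 0.08 * 195 * 0.36 = 5.6160 m

5.6160 m


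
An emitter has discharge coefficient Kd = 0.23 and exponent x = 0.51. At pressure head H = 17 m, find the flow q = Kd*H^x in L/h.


q = Kd * H^x = 0.23 * 17^0.51 = 0.23 * 4.241593

0.9756 L/h


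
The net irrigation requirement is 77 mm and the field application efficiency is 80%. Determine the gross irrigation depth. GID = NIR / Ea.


Ea = 80% = 0.8
GID = NIR / Ea = 77 / 0.8 = 96.2500 mm

96.2500 mm


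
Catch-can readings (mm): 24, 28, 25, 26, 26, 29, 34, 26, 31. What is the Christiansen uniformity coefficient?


mean = 27.666667 mm
MAD = 2.518519 mm
CU = (1 - 2.518519/27.666667)*100

90.8969 %


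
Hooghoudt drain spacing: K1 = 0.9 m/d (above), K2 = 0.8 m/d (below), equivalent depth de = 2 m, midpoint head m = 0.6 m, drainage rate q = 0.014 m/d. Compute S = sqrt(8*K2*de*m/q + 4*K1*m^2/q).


S^2 = 8*K2*de*m/q + 4*K1*m^2/q
S^2 = 8*0.8*2*0.6/0.014 + 4*0.9*0.6^2/0.014
S = sqrt(641.1429)

25.3208 m


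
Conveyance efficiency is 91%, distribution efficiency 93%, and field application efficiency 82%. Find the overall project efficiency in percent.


Ec = 0.91, Eb = 0.93, Ea = 0.82
E = 0.91 * 0.93 * 0.82 * 100 = 69.3966%

69.3966 %


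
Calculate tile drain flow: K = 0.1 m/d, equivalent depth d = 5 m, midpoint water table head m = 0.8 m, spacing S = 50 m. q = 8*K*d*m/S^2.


q = 8*K*d*m/S^2
q = 8*0.1*5*0.8/50^2
q = 3.2000 / 2500

0.0013 m/d


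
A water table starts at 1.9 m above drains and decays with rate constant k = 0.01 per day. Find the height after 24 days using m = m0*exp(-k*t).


m = m0 * exp(-k*t)
m = 1.9 * exp(-0.01 * 24)
m = 1.9 * exp(-0.2400)

1.4946 m


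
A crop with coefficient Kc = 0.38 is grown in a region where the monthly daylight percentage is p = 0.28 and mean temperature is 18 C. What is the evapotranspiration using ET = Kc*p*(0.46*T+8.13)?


ET = Kc * p * (0.46*T + 8.13)
ET = 0.38 * 0.28 * (0.46*18 + 8.13)
ET = 0.38 * 0.28 * 16.4100

1.7460 mm/day


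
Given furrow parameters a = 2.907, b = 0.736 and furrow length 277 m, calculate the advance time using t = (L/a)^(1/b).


t = (L/a)^(1/b)
t = (277/2.907)^(1/0.736)
t = 95.287238^(1/0.736)

488.5465 min


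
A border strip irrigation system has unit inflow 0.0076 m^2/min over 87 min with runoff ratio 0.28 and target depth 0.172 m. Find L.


L = q*t/((1+r)*Z)
L = 0.0076*87/((1+0.28)*0.172)
L = 0.6612/0.22016

3.0033 m


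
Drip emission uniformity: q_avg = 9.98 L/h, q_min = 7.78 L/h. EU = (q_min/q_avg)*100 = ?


EU = (q_min/q_avg)*100 = (7.78/9.98)*100 = 77.9559%

77.9559 %


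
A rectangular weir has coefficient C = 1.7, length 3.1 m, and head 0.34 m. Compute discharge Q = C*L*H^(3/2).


Q = C * L * H^(3/2) = 1.7 * 3.1 * 0.34^1.5 = 1.7 * 3.1 * 0.198252

1.0448 m^3/s


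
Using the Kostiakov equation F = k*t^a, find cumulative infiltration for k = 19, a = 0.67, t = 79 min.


F = k * t^a = 19 * 79^0.67
F = 19 * 18.681431

354.9472 mm


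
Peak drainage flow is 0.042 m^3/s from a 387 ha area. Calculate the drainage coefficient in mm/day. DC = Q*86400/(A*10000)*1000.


DC = Q * 86400 / (A * 10000) * 1000
DC = 0.042 * 86400 / (387 * 10000) * 1000
DC = 3628800.0000 / 3870000

0.9377 mm/day


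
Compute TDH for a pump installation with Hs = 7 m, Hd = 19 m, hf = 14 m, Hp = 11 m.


TDH = Hs + Hd + hf + Hp = 7 + 19 + 14 + 11 = 51

51 m


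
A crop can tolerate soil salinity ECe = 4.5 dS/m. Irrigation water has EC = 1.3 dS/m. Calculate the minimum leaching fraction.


LR = ECiw / (5*ECe - ECiw)
LR = 1.3 / (5*4.5 - 1.3)
LR = 1.3 / 21.2000

0.0613


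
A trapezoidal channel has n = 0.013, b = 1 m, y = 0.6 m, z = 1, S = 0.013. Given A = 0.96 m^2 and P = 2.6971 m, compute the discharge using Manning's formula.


R = A/P = 0.96/2.6971 = 0.355938
Q = (1/0.013) * 0.96 * 0.355938^(2/3) * 0.013^0.5

4.2288 m^3/s


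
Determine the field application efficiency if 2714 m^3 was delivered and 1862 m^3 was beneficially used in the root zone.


Ea = V_root / V_field * 100 = 1862 / 2714 * 100 = 68.6072%

68.6072 %


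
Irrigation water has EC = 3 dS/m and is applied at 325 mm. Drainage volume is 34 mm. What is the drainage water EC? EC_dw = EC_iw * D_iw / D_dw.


EC_dw = EC_iw * D_iw / D_dw
EC_dw = 3 * 325 / 34
EC_dw = 975 / 34

28.6765 dS/m


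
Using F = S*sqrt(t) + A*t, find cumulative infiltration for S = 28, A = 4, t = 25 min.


F = S*sqrt(t) + A*t
F = 28*sqrt(25) + 4*25
F = 28*5.000000 + 100

240.0000 mm


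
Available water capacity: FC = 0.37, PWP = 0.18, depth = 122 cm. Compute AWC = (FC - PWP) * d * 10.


AWC = (FC - PWP) * d * 10
AWC = (0.37 - 0.18) * 122 * 10
AWC = 0.1900 * 122 * 10

231.8000 mm


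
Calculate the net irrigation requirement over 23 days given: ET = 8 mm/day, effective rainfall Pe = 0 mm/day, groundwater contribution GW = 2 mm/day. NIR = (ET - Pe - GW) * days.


Daily deficit = ET - Pe - GW = 8 - 0 - 2 = 6 mm/day
NIR = 6 * 23 = 138 mm

138.0000 mm


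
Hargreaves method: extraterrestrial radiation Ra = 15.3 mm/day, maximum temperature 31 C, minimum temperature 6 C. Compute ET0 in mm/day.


Tmean = (Tmax + Tmin)/2 = (31 + 6)/2 = 18.5
ET0 = 0.0023 * 15.3 * (18.5 + 17.8) * sqrt(31 - 6)
ET0 = 0.0023 * 15.3 * 36.3 * 5.000000

6.3870 mm/day


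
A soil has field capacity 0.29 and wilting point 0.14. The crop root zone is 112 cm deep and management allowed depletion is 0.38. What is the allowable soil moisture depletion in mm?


SMD = (FC - PWP) * d * MAD * 10
SMD = (0.29 - 0.14) * 112 * 0.38 * 10
SMD = 0.1500 * 112 * 0.38 * 10

63.8400 mm


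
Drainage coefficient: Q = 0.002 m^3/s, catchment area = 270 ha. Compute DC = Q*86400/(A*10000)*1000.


DC = Q * 86400 / (A * 10000) * 1000
DC = 0.002 * 86400 / (270 * 10000) * 1000
DC = 172800.0000 / 2700000

0.0640 mm/day


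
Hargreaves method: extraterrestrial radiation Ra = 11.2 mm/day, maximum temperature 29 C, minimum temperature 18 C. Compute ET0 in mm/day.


Tmean = (Tmax + Tmin)/2 = (29 + 18)/2 = 23.5
ET0 = 0.0023 * 11.2 * (23.5 + 17.8) * sqrt(29 - 18)
ET0 = 0.0023 * 11.2 * 41.3 * 3.316625

3.5285 mm/day


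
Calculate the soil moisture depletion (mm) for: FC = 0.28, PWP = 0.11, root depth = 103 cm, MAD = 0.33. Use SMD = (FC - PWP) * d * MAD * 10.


SMD = (FC - PWP) * d * MAD * 10
SMD = (0.28 - 0.11) * 103 * 0.33 * 10
SMD = 0.1700 * 103 * 0.33 * 10

57.7830 mm


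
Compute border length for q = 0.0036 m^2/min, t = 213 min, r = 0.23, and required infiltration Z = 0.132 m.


L = q*t/((1+r)*Z)
L = 0.0036*213/((1+0.23)*0.132)
L = 0.7668/0.16236

4.7228 m


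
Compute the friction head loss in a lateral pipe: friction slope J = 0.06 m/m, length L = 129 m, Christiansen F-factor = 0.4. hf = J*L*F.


hf = J * L * F = 0.06 * 129 * 0.4 = 3.0960 m

3.0960 m


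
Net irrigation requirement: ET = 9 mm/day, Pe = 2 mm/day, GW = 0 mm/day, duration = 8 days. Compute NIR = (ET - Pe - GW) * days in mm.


Daily deficit = ET - Pe - GW = 9 - 2 - 0 = 7 mm/day
NIR = 7 * 8 = 56 mm

56.0000 mm


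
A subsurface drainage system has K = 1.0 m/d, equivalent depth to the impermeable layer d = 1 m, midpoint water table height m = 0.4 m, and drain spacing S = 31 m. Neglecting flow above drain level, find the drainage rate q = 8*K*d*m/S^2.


q = 8*K*d*m/S^2
q = 8*1.0*1*0.4/31^2
q = 3.2000 / 961

0.0033 m/d


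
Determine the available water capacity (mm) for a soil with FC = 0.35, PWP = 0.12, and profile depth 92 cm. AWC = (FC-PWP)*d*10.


AWC = (FC - PWP) * d * 10
AWC = (0.35 - 0.12) * 92 * 10
AWC = 0.2300 * 92 * 10

211.6000 mm


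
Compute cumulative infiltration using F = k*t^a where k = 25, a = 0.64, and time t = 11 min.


F = k * t^a = 25 * 11^0.64
F = 25 * 4.639715

115.9929 mm


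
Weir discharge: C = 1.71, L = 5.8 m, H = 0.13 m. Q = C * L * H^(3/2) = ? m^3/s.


Q = C * L * H^(3/2) = 1.71 * 5.8 * 0.13^1.5 = 1.71 * 5.8 * 0.046872

0.4649 m^3/s


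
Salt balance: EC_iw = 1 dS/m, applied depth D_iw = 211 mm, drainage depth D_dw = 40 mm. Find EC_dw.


EC_dw = EC_iw * D_iw / D_dw
EC_dw = 1 * 211 / 40
EC_dw = 211 / 40

5.2750 dS/m


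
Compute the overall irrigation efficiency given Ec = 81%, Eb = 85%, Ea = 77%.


Ec = 0.81, Eb = 0.85, Ea = 0.77
E = 0.81 * 0.85 * 0.77 * 100 = 53.0145%

53.0145 %


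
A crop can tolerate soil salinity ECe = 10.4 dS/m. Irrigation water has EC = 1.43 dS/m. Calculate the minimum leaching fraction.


LR = ECiw / (5*ECe - ECiw)
LR = 1.43 / (5*10.4 - 1.43)
LR = 1.43 / 50.5700

0.0283


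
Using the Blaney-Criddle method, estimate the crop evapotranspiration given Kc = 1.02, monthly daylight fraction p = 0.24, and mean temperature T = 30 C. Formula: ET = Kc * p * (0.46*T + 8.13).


ET = Kc * p * (0.46*T + 8.13)
ET = 1.02 * 0.24 * (0.46*30 + 8.13)
ET = 1.02 * 0.24 * 21.9300

5.3685 mm/day


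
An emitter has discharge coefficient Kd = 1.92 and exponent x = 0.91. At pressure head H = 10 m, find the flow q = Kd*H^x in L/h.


q = Kd * H^x = 1.92 * 10^0.91 = 1.92 * 8.128305

15.6063 L/h


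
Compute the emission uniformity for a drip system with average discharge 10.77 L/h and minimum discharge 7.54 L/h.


EU = (q_min/q_avg)*100 = (7.54/10.77)*100 = 70.0093%

70.0093 %


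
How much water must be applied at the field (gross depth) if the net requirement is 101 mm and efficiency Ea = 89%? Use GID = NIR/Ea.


Ea = 89% = 0.89
GID = NIR / Ea = 101 / 0.89 = 113.4831 mm

113.4831 mm


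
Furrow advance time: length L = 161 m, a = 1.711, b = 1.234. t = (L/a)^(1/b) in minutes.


t = (L/a)^(1/b)
t = (161/1.711)^(1/1.234)
t = 94.097019^(1/1.234)

39.7495 min


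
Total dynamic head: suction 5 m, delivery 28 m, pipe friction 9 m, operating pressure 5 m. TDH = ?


TDH = Hs + Hd + hf + Hp = 5 + 28 + 9 + 5 = 47

47 m


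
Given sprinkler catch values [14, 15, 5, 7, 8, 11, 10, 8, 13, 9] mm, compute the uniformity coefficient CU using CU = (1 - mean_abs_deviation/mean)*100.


mean = 10.000000 mm
MAD = 2.600000 mm
CU = (1 - 2.600000/10.000000)*100

74.0000 %


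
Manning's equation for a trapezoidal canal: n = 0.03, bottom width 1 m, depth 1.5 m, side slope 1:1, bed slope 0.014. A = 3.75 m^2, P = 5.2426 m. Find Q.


R = A/P = 3.75/5.2426 = 0.715294
Q = (1/0.03) * 3.75 * 0.715294^(2/3) * 0.014^0.5

11.8294 m^3/s


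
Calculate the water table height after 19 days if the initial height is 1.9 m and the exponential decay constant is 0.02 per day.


m = m0 * exp(-k*t)
m = 1.9 * exp(-0.02 * 19)
m = 1.9 * exp(-0.3800)

1.2993 m


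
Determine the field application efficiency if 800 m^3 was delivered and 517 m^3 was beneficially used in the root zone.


Ea = V_root / V_field * 100 = 517 / 800 * 100 = 64.6250%

64.6250 %


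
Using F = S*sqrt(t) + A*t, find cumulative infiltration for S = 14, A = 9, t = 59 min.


F = S*sqrt(t) + A*t
F = 14*sqrt(59) + 9*59
F = 14*7.681146 + 531

638.5360 mm


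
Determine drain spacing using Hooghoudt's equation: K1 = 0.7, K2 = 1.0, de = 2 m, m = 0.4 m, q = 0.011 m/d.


S^2 = 8*K2*de*m/q + 4*K1*m^2/q
S^2 = 8*1.0*2*0.4/0.011 + 4*0.7*0.4^2/0.011
S = sqrt(622.5455)

24.9509 m


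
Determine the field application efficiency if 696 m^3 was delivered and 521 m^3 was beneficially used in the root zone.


Ea = V_root / V_field * 100 = 521 / 696 * 100 = 74.8563%

74.8563 %


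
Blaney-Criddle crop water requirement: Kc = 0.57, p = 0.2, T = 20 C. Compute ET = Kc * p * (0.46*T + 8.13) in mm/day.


ET = Kc * p * (0.46*T + 8.13)
ET = 0.57 * 0.2 * (0.46*20 + 8.13)
ET = 0.57 * 0.2 * 17.3300

1.9756 mm/day


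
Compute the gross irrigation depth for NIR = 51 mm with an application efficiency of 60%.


Ea = 60% = 0.6
GID = NIR / Ea = 51 / 0.6 = 85.0000 mm

85.0000 mm


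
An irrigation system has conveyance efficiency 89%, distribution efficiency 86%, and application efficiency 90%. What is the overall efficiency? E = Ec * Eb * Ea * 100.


Ec = 0.89, Eb = 0.86, Ea = 0.9
E = 0.89 * 0.86 * 0.9 * 100 = 68.8860%

68.8860 %


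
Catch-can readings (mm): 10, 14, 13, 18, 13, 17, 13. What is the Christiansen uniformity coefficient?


mean = 14.000000 mm
MAD = 2.000000 mm
CU = (1 - 2.000000/14.000000)*100

85.7143 %


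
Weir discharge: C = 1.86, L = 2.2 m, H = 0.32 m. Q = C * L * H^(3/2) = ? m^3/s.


Q = C * L * H^(3/2) = 1.86 * 2.2 * 0.32^1.5 = 1.86 * 2.2 * 0.181019

0.7407 m^3/s


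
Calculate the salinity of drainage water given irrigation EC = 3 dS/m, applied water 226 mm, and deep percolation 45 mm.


EC_dw = EC_iw * D_iw / D_dw
EC_dw = 3 * 226 / 45
EC_dw = 678 / 45

15.0667 dS/m


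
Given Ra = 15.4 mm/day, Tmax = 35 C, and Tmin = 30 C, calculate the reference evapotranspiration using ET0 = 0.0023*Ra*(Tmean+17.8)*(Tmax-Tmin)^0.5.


Tmean = (Tmax + Tmin)/2 = (35 + 30)/2 = 32.5
ET0 = 0.0023 * 15.4 * (32.5 + 17.8) * sqrt(35 - 30)
ET0 = 0.0023 * 15.4 * 50.3 * 2.236068

3.9838 mm/day


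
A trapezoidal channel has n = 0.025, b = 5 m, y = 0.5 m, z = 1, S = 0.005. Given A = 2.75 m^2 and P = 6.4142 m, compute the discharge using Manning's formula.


R = A/P = 2.75/6.4142 = 0.428736
Q = (1/0.025) * 2.75 * 0.428736^(2/3) * 0.005^0.5

4.4225 m^3/s


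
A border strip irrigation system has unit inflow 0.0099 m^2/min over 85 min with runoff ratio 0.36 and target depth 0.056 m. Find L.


L = q*t/((1+r)*Z)
L = 0.0099*85/((1+0.36)*0.056)
L = 0.8415/0.07616

11.0491 m


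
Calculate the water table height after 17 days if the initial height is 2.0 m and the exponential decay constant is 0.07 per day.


m = m0 * exp(-k*t)
m = 2.0 * exp(-0.07 * 17)
m = 2.0 * exp(-1.1900)

0.6084 m


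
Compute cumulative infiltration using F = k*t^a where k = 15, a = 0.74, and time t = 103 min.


F = k * t^a = 15 * 103^0.74
F = 15 * 30.867364

463.0105 mm


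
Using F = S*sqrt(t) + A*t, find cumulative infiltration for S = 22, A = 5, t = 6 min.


F = S*sqrt(t) + A*t
F = 22*sqrt(6) + 5*6
F = 22*2.449490 + 30

83.8888 mm


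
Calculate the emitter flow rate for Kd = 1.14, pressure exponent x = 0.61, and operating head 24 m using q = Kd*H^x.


q = Kd * H^x = 1.14 * 24^0.61 = 1.14 * 6.949105

7.9220 L/h


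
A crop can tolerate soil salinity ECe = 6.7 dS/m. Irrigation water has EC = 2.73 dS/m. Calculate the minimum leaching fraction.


LR = ECiw / (5*ECe - ECiw)
LR = 2.73 / (5*6.7 - 2.73)
LR = 2.73 / 30.7700

0.0887


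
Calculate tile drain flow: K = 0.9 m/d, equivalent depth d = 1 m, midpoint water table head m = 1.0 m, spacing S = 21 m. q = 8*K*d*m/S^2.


q = 8*K*d*m/S^2
q = 8*0.9*1*1.0/21^2
q = 7.2000 / 441

0.0163 m/d


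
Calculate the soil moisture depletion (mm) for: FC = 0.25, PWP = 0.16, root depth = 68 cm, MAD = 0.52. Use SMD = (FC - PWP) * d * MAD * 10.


SMD = (FC - PWP) * d * MAD * 10
SMD = (0.25 - 0.16) * 68 * 0.52 * 10
SMD = 0.0900 * 68 * 0.52 * 10

31.8240 mm


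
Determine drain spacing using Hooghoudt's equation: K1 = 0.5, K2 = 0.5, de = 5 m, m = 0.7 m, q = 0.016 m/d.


S^2 = 8*K2*de*m/q + 4*K1*m^2/q
S^2 = 8*0.5*5*0.7/0.016 + 4*0.5*0.7^2/0.016
S = sqrt(936.2500)

30.5982 m


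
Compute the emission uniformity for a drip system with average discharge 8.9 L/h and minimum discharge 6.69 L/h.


EU = (q_min/q_avg)*100 = (6.69/8.9)*100 = 75.1685%

75.1685 %


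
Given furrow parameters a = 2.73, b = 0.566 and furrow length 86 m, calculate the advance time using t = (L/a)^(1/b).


t = (L/a)^(1/b)
t = (86/2.73)^(1/0.566)
t = 31.501832^(1/0.566)

443.8502 min


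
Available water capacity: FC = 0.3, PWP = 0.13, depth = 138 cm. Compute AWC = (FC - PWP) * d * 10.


AWC = (FC - PWP) * d * 10
AWC = (0.3 - 0.13) * 138 * 10
AWC = 0.1700 * 138 * 10

234.6000 mm


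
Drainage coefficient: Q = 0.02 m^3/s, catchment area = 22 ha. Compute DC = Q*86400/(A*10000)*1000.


DC = Q * 86400 / (A * 10000) * 1000
DC = 0.02 * 86400 / (22 * 10000) * 1000
DC = 1728000.0000 / 220000

7.8545 mm/day


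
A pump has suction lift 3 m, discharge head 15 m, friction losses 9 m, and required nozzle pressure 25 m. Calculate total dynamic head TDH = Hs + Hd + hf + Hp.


TDH = Hs + Hd + hf + Hp = 3 + 15 + 9 + 25 = 52

52 m


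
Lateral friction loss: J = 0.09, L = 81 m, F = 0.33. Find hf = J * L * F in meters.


hf = J * L * F = 0.09 * 81 * 0.33 = 2.4057 m

2.4057 m


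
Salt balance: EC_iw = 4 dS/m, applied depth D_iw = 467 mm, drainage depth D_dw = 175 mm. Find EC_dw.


EC_dw = EC_iw * D_iw / D_dw
EC_dw = 4 * 467 / 175
EC_dw = 1868 / 175

10.6743 dS/m


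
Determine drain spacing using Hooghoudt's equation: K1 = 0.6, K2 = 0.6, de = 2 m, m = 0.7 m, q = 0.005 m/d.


S^2 = 8*K2*de*m/q + 4*K1*m^2/q
S^2 = 8*0.6*2*0.7/0.005 + 4*0.6*0.7^2/0.005
S = sqrt(1579.2000)

39.7391 m


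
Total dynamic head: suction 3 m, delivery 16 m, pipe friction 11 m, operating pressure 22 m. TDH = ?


TDH = Hs + Hd + hf + Hp = 3 + 16 + 11 + 22 = 52

52 m


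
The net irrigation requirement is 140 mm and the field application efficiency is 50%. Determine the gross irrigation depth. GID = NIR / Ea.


Ea = 50% = 0.5
GID = NIR / Ea = 140 / 0.5 = 280.0000 mm

280.0000 mm


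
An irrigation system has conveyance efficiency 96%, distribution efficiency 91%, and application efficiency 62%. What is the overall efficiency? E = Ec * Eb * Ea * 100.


Ec = 0.96, Eb = 0.91, Ea = 0.62
E = 0.96 * 0.91 * 0.62 * 100 = 54.1632%

54.1632 %


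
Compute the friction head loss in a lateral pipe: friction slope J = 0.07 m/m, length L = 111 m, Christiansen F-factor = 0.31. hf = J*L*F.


hf = J * L * F = 0.07 * 111 * 0.31 = 2.4087 m

2.4087 m


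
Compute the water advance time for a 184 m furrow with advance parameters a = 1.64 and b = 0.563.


t = (L/a)^(1/b)
t = (184/1.64)^(1/0.563)
t = 112.195122^(1/0.563)

4376.8493 min
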